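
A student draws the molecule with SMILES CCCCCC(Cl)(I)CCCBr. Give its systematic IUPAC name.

The longest carbon chain is 9 atoms: the parent is nonane.
The numbering direction is chosen so that the substituent locant set {1,4,4} is lower than {6,6,9} at the first point of difference.
This places a bromo group at C-1; a chloro group at C-4; an iodo group at C-4.
Prefixes are listed alphabetically: bromo, chloro, iodo.
The name is 1-bromo-4-chloro-4-iodononane.

1-bromo-4-chloro-4-iodononane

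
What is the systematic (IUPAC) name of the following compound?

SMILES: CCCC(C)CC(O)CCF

Counting along the main chain through the –OH group gives 8 carbons: the parent is octane.
The principal characteristic group is an alcohol (–OH), named with the suffix -ol.
Number the chain so that numbering from this end puts the hydroxyl group at C-3 rather than C-6.
This places the hydroxyl at C-3; a fluoro group at C-1; a methyl group at C-5.
The substituents are ordered alphabetically, ignoring any di-/tri- multipliers.
Putting it together: 1-fluoro-5-methyloctan-3-ol.

1-fluoro-5-methyloctan-3-ol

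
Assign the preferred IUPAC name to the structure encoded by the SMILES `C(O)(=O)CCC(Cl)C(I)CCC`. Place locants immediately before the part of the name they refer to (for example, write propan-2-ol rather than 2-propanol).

Counting along the main chain through the –COOH group gives 8 carbons: the parent is octane.
A carboxylic acid (terminal –COOH) is the principal characteristic group, giving the suffix -oic acid.
The numbering direction is chosen so that the carboxylic acid carbon is C-1 by definition.
That gives a chloro group at C-4; an iodo group at C-5.
Prefixes are listed alphabetically: chloro, iodo.
Assembling the pieces gives 4-chloro-5-iodooctanoic acid.

4-chloro-5-iodooctanoic acid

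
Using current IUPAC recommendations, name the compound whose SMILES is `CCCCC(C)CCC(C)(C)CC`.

3,3,6-trimethyldecane

The longest carbon chain is 10 atoms: the parent is decane.
The numbering direction is chosen so that the substituent locant set {3,3,6} is lower than {5,8,8} at the first point of difference.
With this numbering: methyl groups at C-3 (×2) and C-6.
The name is 3,3,6-trimethyldecane.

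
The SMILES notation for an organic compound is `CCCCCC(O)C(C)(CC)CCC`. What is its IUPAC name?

4-ethyl-4-methyldecan-5-ol

The longest carbon chain that includes the –OH group has 10 carbons, so the parent hydride is decane.
The principal characteristic group is an alcohol (–OH), named with the suffix -ol.
Number the chain so that numbering from this end puts the hydroxyl group at C-5 rather than C-6.
This places the hydroxyl at C-5; an ethyl group at C-4; a methyl group at C-4.
The substituents are ordered alphabetically, ignoring any di-/tri- multipliers.
The name is 4-ethyl-4-methyldecan-5-ol.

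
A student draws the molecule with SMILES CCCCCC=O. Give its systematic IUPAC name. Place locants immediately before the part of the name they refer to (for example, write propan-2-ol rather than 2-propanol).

Counting along the main chain through the –CHO group gives 6 carbons: the parent is hexane.
The highest-priority functional group is an aldehyde (terminal –CHO), so the name ends in -al.
The numbering direction is chosen so that the aldehyde carbon is C-1 by definition.
Putting it together: hexanal.

hexanal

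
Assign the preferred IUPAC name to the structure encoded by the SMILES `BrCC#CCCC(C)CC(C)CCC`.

Counting along the main chain through the multiple bond gives 11 carbons: the parent is undecane.
The chain contains a C≡C triple bond, so the unsaturation ending is -yne.
The numbering direction is chosen so that numbering from this end puts the triple bond at C-2 rather than C-9.
This places the triple bond between C-2 and C-3; a bromo group at C-1; methyl groups at C-6 and C-8.
Substituent prefixes are cited in alphabetical order (multiplying prefixes like di-/tri- are ignored for ordering).
The name is 1-bromo-6,8-dimethylundec-2-yne.

1-bromo-6,8-dimethylundec-2-yne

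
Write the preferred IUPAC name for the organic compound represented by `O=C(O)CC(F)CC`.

3-fluoropentanoic acid

The longest chain bearing the –COOH group is 5 carbons long (pentane).
The highest-priority functional group is a carboxylic acid (terminal –COOH), so the name ends in -oic acid.
Choose the numbering such that the carboxylic acid carbon is C-1 by definition.
That gives a fluoro group at C-3.
Assembling the pieces gives 3-fluoropentanoic acid.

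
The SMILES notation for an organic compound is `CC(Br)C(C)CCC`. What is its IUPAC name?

2-bromo-3-methylhexane

The longest continuous carbon chain has 6 atoms, so the parent hydride is hexane.
The numbering direction is chosen so that the substituent locant set {2,3} is lower than {4,5} at the first point of difference.
This places a bromo group at C-2; a methyl group at C-3.
The substituents are ordered alphabetically, ignoring any di-/tri- multipliers.
Assembling the pieces gives 2-bromo-3-methylhexane.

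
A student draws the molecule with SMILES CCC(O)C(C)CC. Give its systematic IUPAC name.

The longest carbon chain that includes the –OH group has 6 carbons, so the parent hydride is hexane.
The highest-priority functional group is an alcohol (–OH), so the name ends in -ol.
Choose the numbering such that numbering from this end puts the hydroxyl group at C-3 rather than C-4.
This places the hydroxyl at C-3; a methyl group at C-4.
The name is 4-methylhexan-3-ol.

4-methylhexan-3-ol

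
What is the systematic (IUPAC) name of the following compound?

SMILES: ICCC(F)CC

The parent chain contains 5 carbons (pentane).
The numbering direction is chosen so that the substituent locant set {1,3} is lower than {3,5} at the first point of difference.
With this numbering: a fluoro group at C-3; an iodo group at C-1.
Substituent prefixes are cited in alphabetical order (multiplying prefixes like di-/tri- are ignored for ordering).
Putting it together: 3-fluoro-1-iodopentane.

3-fluoro-1-iodopentane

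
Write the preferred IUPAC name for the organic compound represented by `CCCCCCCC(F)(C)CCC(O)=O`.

4-fluoro-4-methylundecanoic acid

The longest carbon chain that includes the –COOH group has 11 carbons, so the parent hydride is undecane.
A carboxylic acid (terminal –COOH) is the principal characteristic group, giving the suffix -oic acid.
Choose the numbering such that the carboxylic acid carbon is C-1 by definition.
That gives a fluoro group at C-4; a methyl group at C-4.
Prefixes are listed alphabetically: fluoro, methyl.
The name is 4-fluoro-4-methylundecanoic acid.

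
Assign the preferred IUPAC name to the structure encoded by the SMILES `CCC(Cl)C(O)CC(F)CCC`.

The longest carbon chain that includes the –OH group has 9 carbons, so the parent hydride is nonane.
An alcohol (–OH) is the principal characteristic group, giving the suffix -ol.
The numbering direction is chosen so that numbering from this end puts the hydroxyl group at C-4 rather than C-6.
That gives the hydroxyl at C-4; a chloro group at C-3; a fluoro group at C-6.
Substituent prefixes are cited in alphabetical order (multiplying prefixes like di-/tri- are ignored for ordering).
The name is 3-chloro-6-fluorononan-4-ol.

3-chloro-6-fluorononan-4-ol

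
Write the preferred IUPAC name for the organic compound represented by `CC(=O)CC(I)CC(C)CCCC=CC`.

4-iodo-6-methyldodec-10-en-2-one

Counting along the main chain through the carbonyl and the multiple bond gives 12 carbons: the parent is dodecane.
The highest-priority functional group is a ketone (C=O on an internal carbon), so the name ends in -one.
A C=C double bond in the chain gives the infix -ene-.
Number the chain so that numbering from this end puts the carbonyl group at C-2 rather than C-11.
With this numbering: the carbonyl at C-2; the double bond between C-10 and C-11; an iodo group at C-4; a methyl group at C-6.
Substituent prefixes are cited in alphabetical order (multiplying prefixes like di-/tri- are ignored for ordering).
The name is 4-iodo-6-methyldodec-10-en-2-one.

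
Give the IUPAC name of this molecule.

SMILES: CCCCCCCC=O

octanal

The longest carbon chain that includes the –CHO group has 8 carbons, so the parent hydride is octane.
The principal characteristic group is an aldehyde (terminal –CHO), named with the suffix -al.
The numbering direction is chosen so that the aldehyde carbon is C-1 by definition.
Assembling the pieces gives octanal.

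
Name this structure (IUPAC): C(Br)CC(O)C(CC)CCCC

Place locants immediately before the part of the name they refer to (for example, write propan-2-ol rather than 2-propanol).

1-bromo-4-ethyloctan-3-ol

The longest carbon chain that includes the –OH group has 8 carbons, so the parent hydride is octane.
The principal characteristic group is an alcohol (–OH), named with the suffix -ol.
Number the chain so that numbering from this end puts the hydroxyl group at C-3 rather than C-6.
This places the hydroxyl at C-3; a bromo group at C-1; an ethyl group at C-4.
Substituent prefixes are cited in alphabetical order (multiplying prefixes like di-/tri- are ignored for ordering).
Putting it together: 1-bromo-4-ethyloctan-3-ol.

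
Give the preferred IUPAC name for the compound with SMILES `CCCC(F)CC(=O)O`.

The longest carbon chain that includes the –COOH group has 6 carbons, so the parent hydride is hexane.
The highest-priority functional group is a carboxylic acid (terminal –COOH), so the name ends in -oic acid.
The numbering direction is chosen so that the carboxylic acid carbon is C-1 by definition.
With this numbering: a fluoro group at C-3.
Putting it together: 3-fluorohexanoic acid.

3-fluorohexanoic acid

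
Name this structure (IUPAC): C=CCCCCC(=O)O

Counting along the main chain through the –COOH group and the multiple bond gives 7 carbons: the parent is heptane.
A carboxylic acid (terminal –COOH) is the principal characteristic group, giving the suffix -oic acid.
There is one C=C double bond, indicated by the ending -ene.
Number the chain so that the carboxylic acid carbon is C-1 by definition.
That gives the double bond between C-6 and C-7.
The name is hept-6-enoic acid.

hept-6-enoic acid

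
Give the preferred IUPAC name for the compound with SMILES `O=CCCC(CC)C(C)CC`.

Counting along the main chain through the –CHO group gives 7 carbons: the parent is heptane.
The principal characteristic group is an aldehyde (terminal –CHO), named with the suffix -al.
The numbering direction is chosen so that the aldehyde carbon is C-1 by definition.
With this numbering: an ethyl group at C-4; a methyl group at C-5.
The substituents are ordered alphabetically, ignoring any di-/tri- multipliers.
Assembling the pieces gives 4-ethyl-5-methylheptanal.

4-ethyl-5-methylheptanal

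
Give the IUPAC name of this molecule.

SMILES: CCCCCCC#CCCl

The longest chain bearing the multiple bond is 9 carbons long (nonane).
There is one C≡C triple bond, indicated by the ending -yne.
The numbering direction is chosen so that numbering from this end puts the triple bond at C-2 rather than C-7.
That gives the triple bond between C-2 and C-3; a chloro group at C-1.
The name is 1-chloronon-2-yne.

1-chloronon-2-yne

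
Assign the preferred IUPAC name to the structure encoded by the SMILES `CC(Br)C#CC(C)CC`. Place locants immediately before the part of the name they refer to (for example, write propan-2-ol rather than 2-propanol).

The longest chain bearing the multiple bond is 7 carbons long (heptane).
There is one C≡C triple bond, indicated by the ending -yne.
Number the chain so that numbering from this end puts the triple bond at C-3 rather than C-4.
That gives the triple bond between C-3 and C-4; a bromo group at C-2; a methyl group at C-5.
Substituent prefixes are cited in alphabetical order (multiplying prefixes like di-/tri- are ignored for ordering).
The name is 2-bromo-5-methylhept-3-yne.

2-bromo-5-methylhept-3-yne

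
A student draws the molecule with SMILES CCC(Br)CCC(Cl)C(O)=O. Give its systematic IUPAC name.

5-bromo-2-chloroheptanoic acid

The longest chain bearing the –COOH group is 7 carbons long (heptane).
The principal characteristic group is a carboxylic acid (terminal –COOH), named with the suffix -oic acid.
Choose the numbering such that the carboxylic acid carbon is C-1 by definition.
That gives a bromo group at C-5; a chloro group at C-2.
The substituents are ordered alphabetically, ignoring any di-/tri- multipliers.
The name is 5-bromo-2-chloroheptanoic acid.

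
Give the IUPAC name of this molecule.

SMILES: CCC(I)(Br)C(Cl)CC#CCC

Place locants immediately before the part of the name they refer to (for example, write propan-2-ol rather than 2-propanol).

7-bromo-6-chloro-7-iodonon-3-yne

The longest carbon chain that includes the multiple bond has 9 carbons, so the parent hydride is nonane.
There is one C≡C triple bond, indicated by the ending -yne.
Choose the numbering such that numbering from this end puts the triple bond at C-3 rather than C-6.
That gives the triple bond between C-3 and C-4; a bromo group at C-7; a chloro group at C-6; an iodo group at C-7.
Substituent prefixes are cited in alphabetical order (multiplying prefixes like di-/tri- are ignored for ordering).
Assembling the pieces gives 7-bromo-6-chloro-7-iodonon-3-yne.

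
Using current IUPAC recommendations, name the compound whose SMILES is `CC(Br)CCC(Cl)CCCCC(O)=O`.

The longest carbon chain that includes the –COOH group has 10 carbons, so the parent hydride is decane.
A carboxylic acid (terminal –COOH) is the principal characteristic group, giving the suffix -oic acid.
Number the chain so that the carboxylic acid carbon is C-1 by definition.
This places a bromo group at C-9; a chloro group at C-6.
The substituents are ordered alphabetically, ignoring any di-/tri- multipliers.
Assembling the pieces gives 9-bromo-6-chlorodecanoic acid.

9-bromo-6-chlorodecanoic acid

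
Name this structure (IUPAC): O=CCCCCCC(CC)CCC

The longest carbon chain that includes the –CHO group has 10 carbons, so the parent hydride is decane.
The highest-priority functional group is an aldehyde (terminal –CHO), so the name ends in -al.
Number the chain so that the aldehyde carbon is C-1 by definition.
With this numbering: an ethyl group at C-7.
The name is 7-ethyldecanal.

7-ethyldecanal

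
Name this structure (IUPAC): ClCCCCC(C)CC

1-chloro-5-methylheptane

The longest carbon chain is 7 atoms: the parent is heptane.
The numbering direction is chosen so that the substituent locant set {1,5} is lower than {3,7} at the first point of difference.
With this numbering: a chloro group at C-1; a methyl group at C-5.
Substituent prefixes are cited in alphabetical order (multiplying prefixes like di-/tri- are ignored for ordering).
The name is 1-chloro-5-methylheptane.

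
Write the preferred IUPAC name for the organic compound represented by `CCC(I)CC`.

The parent chain contains 5 carbons (pentane).
Numbering from either end gives identical locants here.
With this numbering: an iodo group at C-3.
Assembling the pieces gives 3-iodopentane.

3-iodopentane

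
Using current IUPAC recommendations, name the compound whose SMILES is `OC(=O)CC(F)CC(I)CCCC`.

Counting along the main chain through the –COOH group gives 9 carbons: the parent is nonane.
The principal characteristic group is a carboxylic acid (terminal –COOH), named with the suffix -oic acid.
Choose the numbering such that the carboxylic acid carbon is C-1 by definition.
That gives a fluoro group at C-3; an iodo group at C-5.
Substituent prefixes are cited in alphabetical order (multiplying prefixes like di-/tri- are ignored for ordering).
Putting it together: 3-fluoro-5-iodononanoic acid.

3-fluoro-5-iodononanoic acid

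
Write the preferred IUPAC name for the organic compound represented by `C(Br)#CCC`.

1-bromobut-1-yne

The longest chain bearing the multiple bond is 4 carbons long (butane).
The chain contains a C≡C triple bond, so the unsaturation ending is -yne.
Number the chain so that numbering from this end puts the triple bond at C-1 rather than C-3.
This places the triple bond between C-1 and C-2; a bromo group at C-1.
The name is 1-bromobut-1-yne.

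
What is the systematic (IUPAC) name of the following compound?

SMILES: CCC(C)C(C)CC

The parent chain contains 6 carbons (hexane).
Numbering from either end gives identical locants here.
This places methyl groups at C-3 and C-4.
Putting it together: 3,4-dimethylhexane.

3,4-dimethylhexane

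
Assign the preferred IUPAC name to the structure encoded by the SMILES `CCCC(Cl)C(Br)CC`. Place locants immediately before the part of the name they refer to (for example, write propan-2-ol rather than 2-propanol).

The longest continuous carbon chain has 7 atoms, so the parent hydride is heptane.
Number the chain so that the substituent locant set {3,4} is lower than {4,5} at the first point of difference.
This places a bromo group at C-3; a chloro group at C-4.
Prefixes are listed alphabetically: bromo, chloro.
Assembling the pieces gives 3-bromo-4-chloroheptane.

3-bromo-4-chloroheptane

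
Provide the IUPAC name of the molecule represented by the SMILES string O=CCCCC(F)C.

5-fluorohexanal

The longest carbon chain that includes the –CHO group has 6 carbons, so the parent hydride is hexane.
The principal characteristic group is an aldehyde (terminal –CHO), named with the suffix -al.
Choose the numbering such that the aldehyde carbon is C-1 by definition.
This places a fluoro group at C-5.
Assembling the pieces gives 5-fluorohexanal.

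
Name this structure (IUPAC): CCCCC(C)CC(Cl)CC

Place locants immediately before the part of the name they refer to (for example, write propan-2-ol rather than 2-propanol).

The parent chain contains 9 carbons (nonane).
The numbering direction is chosen so that the substituent locant set {3,5} is lower than {5,7} at the first point of difference.
That gives a chloro group at C-3; a methyl group at C-5.
Prefixes are listed alphabetically: chloro, methyl.
Assembling the pieces gives 3-chloro-5-methylnonane.

3-chloro-5-methylnonane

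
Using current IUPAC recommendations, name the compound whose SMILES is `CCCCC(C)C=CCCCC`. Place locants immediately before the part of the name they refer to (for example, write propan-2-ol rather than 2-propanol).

7-methylundec-5-ene

The longest carbon chain that includes the multiple bond has 11 carbons, so the parent hydride is undecane.
The chain contains a C=C double bond, so the unsaturation ending is -ene.
Choose the numbering such that numbering from this end puts the double bond at C-5 rather than C-6.
With this numbering: the double bond between C-5 and C-6; a methyl group at C-7.
The name is 7-methylundec-5-ene.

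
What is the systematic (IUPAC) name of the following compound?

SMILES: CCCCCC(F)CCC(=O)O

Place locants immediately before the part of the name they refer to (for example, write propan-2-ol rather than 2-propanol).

4-fluorononanoic acid

Counting along the main chain through the –COOH group gives 9 carbons: the parent is nonane.
The principal characteristic group is a carboxylic acid (terminal –COOH), named with the suffix -oic acid.
The numbering direction is chosen so that the carboxylic acid carbon is C-1 by definition.
That gives a fluoro group at C-4.
Assembling the pieces gives 4-fluorononanoic acid.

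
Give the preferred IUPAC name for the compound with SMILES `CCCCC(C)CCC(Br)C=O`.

2-bromo-5-methylnonanal

Counting along the main chain through the –CHO group gives 9 carbons: the parent is nonane.
The highest-priority functional group is an aldehyde (terminal –CHO), so the name ends in -al.
Choose the numbering such that the aldehyde carbon is C-1 by definition.
This places a bromo group at C-2; a methyl group at C-5.
The substituents are ordered alphabetically, ignoring any di-/tri- multipliers.
The name is 2-bromo-5-methylnonanal.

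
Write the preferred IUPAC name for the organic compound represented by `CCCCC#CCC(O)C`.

non-4-yn-2-ol

The longest carbon chain that includes the –OH group and the multiple bond has 9 carbons, so the parent hydride is nonane.
An alcohol (–OH) is the principal characteristic group, giving the suffix -ol.
The chain contains a C≡C triple bond, so the unsaturation ending is -yne.
Choose the numbering such that numbering from this end puts the hydroxyl group at C-2 rather than C-8.
With this numbering: the hydroxyl at C-2; the triple bond between C-4 and C-5.
Assembling the pieces gives non-4-yn-2-ol.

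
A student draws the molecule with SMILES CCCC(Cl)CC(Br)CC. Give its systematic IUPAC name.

3-bromo-5-chlorooctane

The parent chain contains 8 carbons (octane).
The numbering direction is chosen so that the substituent locant set {3,5} is lower than {4,6} at the first point of difference.
This places a bromo group at C-3; a chloro group at C-5.
Substituent prefixes are cited in alphabetical order (multiplying prefixes like di-/tri- are ignored for ordering).
Putting it together: 3-bromo-5-chlorooctane.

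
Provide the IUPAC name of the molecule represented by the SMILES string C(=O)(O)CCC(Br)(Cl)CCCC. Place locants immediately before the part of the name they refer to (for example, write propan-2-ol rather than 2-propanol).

4-bromo-4-chlorooctanoic acid

The longest chain bearing the –COOH group is 8 carbons long (octane).
The principal characteristic group is a carboxylic acid (terminal –COOH), named with the suffix -oic acid.
Number the chain so that the carboxylic acid carbon is C-1 by definition.
That gives a bromo group at C-4; a chloro group at C-4.
Prefixes are listed alphabetically: bromo, chloro.
Putting it together: 4-bromo-4-chlorooctanoic acid.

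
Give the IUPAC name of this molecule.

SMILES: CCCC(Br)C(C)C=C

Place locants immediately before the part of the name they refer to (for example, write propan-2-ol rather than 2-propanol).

The longest carbon chain that includes the multiple bond has 7 carbons, so the parent hydride is heptane.
A C=C double bond in the chain gives the infix -ene-.
The numbering direction is chosen so that numbering from this end puts the double bond at C-1 rather than C-6.
That gives the double bond between C-1 and C-2; a bromo group at C-4; a methyl group at C-3.
The substituents are ordered alphabetically, ignoring any di-/tri- multipliers.
The name is 4-bromo-3-methylhept-1-ene.

4-bromo-3-methylhept-1-ene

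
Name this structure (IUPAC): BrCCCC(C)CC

1-bromo-4-methylhexane

The parent chain contains 6 carbons (hexane).
Choose the numbering such that the substituent locant set {1,4} is lower than {3,6} at the first point of difference.
That gives a bromo group at C-1; a methyl group at C-4.
The substituents are ordered alphabetically, ignoring any di-/tri- multipliers.
The name is 1-bromo-4-methylhexane.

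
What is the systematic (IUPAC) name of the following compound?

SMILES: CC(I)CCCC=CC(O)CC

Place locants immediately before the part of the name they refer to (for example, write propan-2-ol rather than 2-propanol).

9-iododec-4-en-3-ol

The longest chain bearing the –OH group and the multiple bond is 10 carbons long (decane).
The highest-priority functional group is an alcohol (–OH), so the name ends in -ol.
A C=C double bond in the chain gives the infix -ene-.
The numbering direction is chosen so that numbering from this end puts the hydroxyl group at C-3 rather than C-8.
With this numbering: the hydroxyl at C-3; the double bond between C-4 and C-5; an iodo group at C-9.
The name is 9-iododec-4-en-3-ol.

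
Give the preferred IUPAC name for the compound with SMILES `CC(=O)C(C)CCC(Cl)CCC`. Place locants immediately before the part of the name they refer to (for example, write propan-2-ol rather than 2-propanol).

The longest carbon chain that includes the carbonyl has 9 carbons, so the parent hydride is nonane.
The highest-priority functional group is a ketone (C=O on an internal carbon), so the name ends in -one.
Number the chain so that numbering from this end puts the carbonyl group at C-2 rather than C-8.
That gives the carbonyl at C-2; a chloro group at C-6; a methyl group at C-3.
The substituents are ordered alphabetically, ignoring any di-/tri- multipliers.
Putting it together: 6-chloro-3-methylnonan-2-one.

6-chloro-3-methylnonan-2-one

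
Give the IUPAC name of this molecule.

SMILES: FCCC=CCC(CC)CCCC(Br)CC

The longest chain bearing the multiple bond is 12 carbons long (dodecane).
There is one C=C double bond, indicated by the ending -ene.
Choose the numbering such that numbering from this end puts the double bond at C-3 rather than C-9.
That gives the double bond between C-3 and C-4; a bromo group at C-10; an ethyl group at C-6; a fluoro group at C-1.
Substituent prefixes are cited in alphabetical order (multiplying prefixes like di-/tri- are ignored for ordering).
The name is 10-bromo-6-ethyl-1-fluorododec-3-ene.

10-bromo-6-ethyl-1-fluorododec-3-ene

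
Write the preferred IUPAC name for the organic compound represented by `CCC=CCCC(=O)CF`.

Counting along the main chain through the carbonyl and the multiple bond gives 8 carbons: the parent is octane.
The highest-priority functional group is a ketone (C=O on an internal carbon), so the name ends in -one.
The chain contains a C=C double bond, so the unsaturation ending is -ene.
Number the chain so that numbering from this end puts the carbonyl group at C-2 rather than C-7.
With this numbering: the carbonyl at C-2; the double bond between C-5 and C-6; a fluoro group at C-1.
The name is 1-fluorooct-5-en-2-one.

1-fluorooct-5-en-2-one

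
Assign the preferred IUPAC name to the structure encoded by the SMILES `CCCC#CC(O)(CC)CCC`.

The longest chain bearing the –OH group and the multiple bond is 9 carbons long (nonane).
The principal characteristic group is an alcohol (–OH), named with the suffix -ol.
The chain contains a C≡C triple bond, so the unsaturation ending is -yne.
The numbering direction is chosen so that numbering from this end puts the hydroxyl group at C-4 rather than C-6.
This places the hydroxyl at C-4; the triple bond between C-5 and C-6; an ethyl group at C-4.
The name is 4-ethylnon-5-yn-4-ol.

4-ethylnon-5-yn-4-ol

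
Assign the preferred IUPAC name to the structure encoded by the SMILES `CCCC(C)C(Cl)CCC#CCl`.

Counting along the main chain through the multiple bond gives 9 carbons: the parent is nonane.
The chain contains a C≡C triple bond, so the unsaturation ending is -yne.
Choose the numbering such that numbering from this end puts the triple bond at C-1 rather than C-8.
That gives the triple bond between C-1 and C-2; chloro groups at C-1 and C-5; a methyl group at C-6.
The substituents are ordered alphabetically, ignoring any di-/tri- multipliers.
Putting it together: 1,5-dichloro-6-methylnon-1-yne.

1,5-dichloro-6-methylnon-1-yne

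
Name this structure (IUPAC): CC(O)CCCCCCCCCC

Counting along the main chain through the –OH group gives 12 carbons: the parent is dodecane.
The principal characteristic group is an alcohol (–OH), named with the suffix -ol.
The numbering direction is chosen so that numbering from this end puts the hydroxyl group at C-2 rather than C-11.
With this numbering: the hydroxyl at C-2.
Assembling the pieces gives dodecan-2-ol.

dodecan-2-ol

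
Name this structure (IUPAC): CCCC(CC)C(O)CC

Counting along the main chain through the –OH group gives 7 carbons: the parent is heptane.
The principal characteristic group is an alcohol (–OH), named with the suffix -ol.
Number the chain so that numbering from this end puts the hydroxyl group at C-3 rather than C-5.
This places the hydroxyl at C-3; an ethyl group at C-4.
Putting it together: 4-ethylheptan-3-ol.

4-ethylheptan-3-ol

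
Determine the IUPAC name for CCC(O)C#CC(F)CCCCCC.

6-fluorododec-4-yn-3-ol

The longest chain bearing the –OH group and the multiple bond is 12 carbons long (dodecane).
The highest-priority functional group is an alcohol (–OH), so the name ends in -ol.
A C≡C triple bond in the chain gives the infix -yne-.
The numbering direction is chosen so that numbering from this end puts the hydroxyl group at C-3 rather than C-10.
With this numbering: the hydroxyl at C-3; the triple bond between C-4 and C-5; a fluoro group at C-6.
Putting it together: 6-fluorododec-4-yn-3-ol.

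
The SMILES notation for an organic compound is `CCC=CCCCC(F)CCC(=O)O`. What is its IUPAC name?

4-fluoroundec-8-enoic acid

The longest chain bearing the –COOH group and the multiple bond is 11 carbons long (undecane).
The principal characteristic group is a carboxylic acid (terminal –COOH), named with the suffix -oic acid.
A C=C double bond in the chain gives the infix -ene-.
Choose the numbering such that the carboxylic acid carbon is C-1 by definition.
This places the double bond between C-8 and C-9; a fluoro group at C-4.
Putting it together: 4-fluoroundec-8-enoic acid.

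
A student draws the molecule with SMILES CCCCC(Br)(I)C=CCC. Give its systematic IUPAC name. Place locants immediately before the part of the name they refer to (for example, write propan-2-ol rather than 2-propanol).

5-bromo-5-iodonon-3-ene

Counting along the main chain through the multiple bond gives 9 carbons: the parent is nonane.
The chain contains a C=C double bond, so the unsaturation ending is -ene.
The numbering direction is chosen so that numbering from this end puts the double bond at C-3 rather than C-6.
This places the double bond between C-3 and C-4; a bromo group at C-5; an iodo group at C-5.
The substituents are ordered alphabetically, ignoring any di-/tri- multipliers.
The name is 5-bromo-5-iodonon-3-ene.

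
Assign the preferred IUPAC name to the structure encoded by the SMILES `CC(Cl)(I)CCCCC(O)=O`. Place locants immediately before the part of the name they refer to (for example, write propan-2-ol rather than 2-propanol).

The longest chain bearing the –COOH group is 7 carbons long (heptane).
A carboxylic acid (terminal –COOH) is the principal characteristic group, giving the suffix -oic acid.
Number the chain so that the carboxylic acid carbon is C-1 by definition.
That gives a chloro group at C-6; an iodo group at C-6.
The substituents are ordered alphabetically, ignoring any di-/tri- multipliers.
The name is 6-chloro-6-iodoheptanoic acid.

6-chloro-6-iodoheptanoic acid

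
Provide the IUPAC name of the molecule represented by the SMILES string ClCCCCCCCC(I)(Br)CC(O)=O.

Counting along the main chain through the –COOH group gives 10 carbons: the parent is decane.
A carboxylic acid (terminal –COOH) is the principal characteristic group, giving the suffix -oic acid.
The numbering direction is chosen so that the carboxylic acid carbon is C-1 by definition.
With this numbering: a bromo group at C-3; a chloro group at C-10; an iodo group at C-3.
The substituents are ordered alphabetically, ignoring any di-/tri- multipliers.
Assembling the pieces gives 3-bromo-10-chloro-3-iododecanoic acid.

3-bromo-10-chloro-3-iododecanoic acid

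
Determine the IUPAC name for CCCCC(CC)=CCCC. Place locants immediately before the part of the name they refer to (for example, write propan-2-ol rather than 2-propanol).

5-ethylnon-4-ene

The longest carbon chain that includes the multiple bond has 9 carbons, so the parent hydride is nonane.
A C=C double bond in the chain gives the infix -ene-.
Choose the numbering such that numbering from this end puts the double bond at C-4 rather than C-5.
That gives the double bond between C-4 and C-5; an ethyl group at C-5.
The name is 5-ethylnon-4-ene.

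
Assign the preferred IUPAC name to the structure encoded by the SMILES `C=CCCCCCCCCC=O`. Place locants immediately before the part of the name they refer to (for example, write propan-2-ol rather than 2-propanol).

undec-10-enal

Counting along the main chain through the –CHO group and the multiple bond gives 11 carbons: the parent is undecane.
An aldehyde (terminal –CHO) is the principal characteristic group, giving the suffix -al.
There is one C=C double bond, indicated by the ending -ene.
Number the chain so that the aldehyde carbon is C-1 by definition.
That gives the double bond between C-10 and C-11.
Assembling the pieces gives undec-10-enal.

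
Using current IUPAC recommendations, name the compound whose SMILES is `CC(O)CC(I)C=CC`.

The longest chain bearing the –OH group and the multiple bond is 7 carbons long (heptane).
The highest-priority functional group is an alcohol (–OH), so the name ends in -ol.
There is one C=C double bond, indicated by the ending -ene.
Number the chain so that numbering from this end puts the hydroxyl group at C-2 rather than C-6.
That gives the hydroxyl at C-2; the double bond between C-5 and C-6; an iodo group at C-4.
Assembling the pieces gives 4-iodohept-5-en-2-ol.

4-iodohept-5-en-2-ol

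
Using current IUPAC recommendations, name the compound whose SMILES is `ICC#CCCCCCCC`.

1-iododec-2-yne

The longest carbon chain that includes the multiple bond has 10 carbons, so the parent hydride is decane.
The chain contains a C≡C triple bond, so the unsaturation ending is -yne.
The numbering direction is chosen so that numbering from this end puts the triple bond at C-2 rather than C-8.
This places the triple bond between C-2 and C-3; an iodo group at C-1.
The name is 1-iododec-2-yne.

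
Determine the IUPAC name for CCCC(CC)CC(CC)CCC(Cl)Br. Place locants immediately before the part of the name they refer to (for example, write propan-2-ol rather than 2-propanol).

1-bromo-1-chloro-4,6-diethylnonane

The longest carbon chain is 9 atoms: the parent is nonane.
Number the chain so that the substituent locant set {1,1,4,6} is lower than {4,6,9,9} at the first point of difference.
This places a bromo group at C-1; a chloro group at C-1; ethyl groups at C-4 and C-6.
Prefixes are listed alphabetically: bromo, chloro, ethyl.
Assembling the pieces gives 1-bromo-1-chloro-4,6-diethylnonane.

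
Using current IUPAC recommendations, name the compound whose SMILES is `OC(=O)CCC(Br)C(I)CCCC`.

4-bromo-5-iodononanoic acid

The longest carbon chain that includes the –COOH group has 9 carbons, so the parent hydride is nonane.
A carboxylic acid (terminal –COOH) is the principal characteristic group, giving the suffix -oic acid.
Choose the numbering such that the carboxylic acid carbon is C-1 by definition.
This places a bromo group at C-4; an iodo group at C-5.
Prefixes are listed alphabetically: bromo, iodo.
The name is 4-bromo-5-iodononanoic acid.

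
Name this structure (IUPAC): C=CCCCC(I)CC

6-iodooct-1-ene

The longest carbon chain that includes the multiple bond has 8 carbons, so the parent hydride is octane.
A C=C double bond in the chain gives the infix -ene-.
Choose the numbering such that numbering from this end puts the double bond at C-1 rather than C-7.
That gives the double bond between C-1 and C-2; an iodo group at C-6.
Putting it together: 6-iodooct-1-ene.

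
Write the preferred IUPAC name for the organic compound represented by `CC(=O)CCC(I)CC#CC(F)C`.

Counting along the main chain through the carbonyl and the multiple bond gives 10 carbons: the parent is decane.
The highest-priority functional group is a ketone (C=O on an internal carbon), so the name ends in -one.
The chain contains a C≡C triple bond, so the unsaturation ending is -yne.
Choose the numbering such that numbering from this end puts the carbonyl group at C-2 rather than C-9.
With this numbering: the carbonyl at C-2; the triple bond between C-7 and C-8; a fluoro group at C-9; an iodo group at C-5.
The substituents are ordered alphabetically, ignoring any di-/tri- multipliers.
The name is 9-fluoro-5-iododec-7-yn-2-one.

9-fluoro-5-iododec-7-yn-2-one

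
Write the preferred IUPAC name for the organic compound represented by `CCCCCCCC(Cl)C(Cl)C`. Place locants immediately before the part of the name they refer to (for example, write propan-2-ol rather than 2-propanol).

2,3-dichlorodecane

The longest continuous carbon chain has 10 atoms, so the parent hydride is decane.
Number the chain so that the substituent locant set {2,3} is lower than {8,9} at the first point of difference.
This places chloro groups at C-2 and C-3.
Assembling the pieces gives 2,3-dichlorodecane.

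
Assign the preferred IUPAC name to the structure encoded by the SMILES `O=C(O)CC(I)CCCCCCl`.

The longest carbon chain that includes the –COOH group has 8 carbons, so the parent hydride is octane.
The principal characteristic group is a carboxylic acid (terminal –COOH), named with the suffix -oic acid.
The numbering direction is chosen so that the carboxylic acid carbon is C-1 by definition.
That gives a chloro group at C-8; an iodo group at C-3.
Prefixes are listed alphabetically: chloro, iodo.
Putting it together: 8-chloro-3-iodooctanoic acid.

8-chloro-3-iodooctanoic acid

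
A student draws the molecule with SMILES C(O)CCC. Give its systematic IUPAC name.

Counting along the main chain through the –OH group gives 4 carbons: the parent is butane.
The principal characteristic group is an alcohol (–OH), named with the suffix -ol.
The numbering direction is chosen so that numbering from this end puts the hydroxyl group at C-1 rather than C-4.
This places the hydroxyl at C-1.
The name is butan-1-ol.

butan-1-ol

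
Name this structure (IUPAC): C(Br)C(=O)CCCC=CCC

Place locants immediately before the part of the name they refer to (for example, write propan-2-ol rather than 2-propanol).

1-bromonon-6-en-2-one

The longest carbon chain that includes the carbonyl and the multiple bond has 9 carbons, so the parent hydride is nonane.
A ketone (C=O on an internal carbon) is the principal characteristic group, giving the suffix -one.
The chain contains a C=C double bond, so the unsaturation ending is -ene.
Choose the numbering such that numbering from this end puts the carbonyl group at C-2 rather than C-8.
That gives the carbonyl at C-2; the double bond between C-6 and C-7; a bromo group at C-1.
Assembling the pieces gives 1-bromonon-6-en-2-one.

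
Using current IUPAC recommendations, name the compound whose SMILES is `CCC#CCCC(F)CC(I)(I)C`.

The longest carbon chain that includes the multiple bond has 10 carbons, so the parent hydride is decane.
There is one C≡C triple bond, indicated by the ending -yne.
The numbering direction is chosen so that numbering from this end puts the triple bond at C-3 rather than C-7.
With this numbering: the triple bond between C-3 and C-4; a fluoro group at C-7; two iodo groups at C-9.
Prefixes are listed alphabetically: fluoro, iodo.
The name is 7-fluoro-9,9-diiododec-3-yne.

7-fluoro-9,9-diiododec-3-yne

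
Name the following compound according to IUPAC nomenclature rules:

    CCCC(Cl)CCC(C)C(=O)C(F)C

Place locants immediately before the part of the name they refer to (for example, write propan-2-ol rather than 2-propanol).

The longest chain bearing the carbonyl is 10 carbons long (decane).
The principal characteristic group is a ketone (C=O on an internal carbon), named with the suffix -one.
The numbering direction is chosen so that numbering from this end puts the carbonyl group at C-3 rather than C-8.
That gives the carbonyl at C-3; a chloro group at C-7; a fluoro group at C-2; a methyl group at C-4.
The substituents are ordered alphabetically, ignoring any di-/tri- multipliers.
The name is 7-chloro-2-fluoro-4-methyldecan-3-one.

7-chloro-2-fluoro-4-methyldecan-3-one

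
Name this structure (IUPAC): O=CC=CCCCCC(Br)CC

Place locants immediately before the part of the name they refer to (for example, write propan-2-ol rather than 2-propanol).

The longest chain bearing the –CHO group and the multiple bond is 10 carbons long (decane).
The highest-priority functional group is an aldehyde (terminal –CHO), so the name ends in -al.
The chain contains a C=C double bond, so the unsaturation ending is -ene.
Choose the numbering such that the aldehyde carbon is C-1 by definition.
This places the double bond between C-2 and C-3; a bromo group at C-8.
The name is 8-bromodec-2-enal.

8-bromodec-2-enal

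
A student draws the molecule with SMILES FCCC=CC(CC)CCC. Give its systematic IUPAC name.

5-ethyl-1-fluorooct-3-ene

The longest carbon chain that includes the multiple bond has 8 carbons, so the parent hydride is octane.
There is one C=C double bond, indicated by the ending -ene.
Choose the numbering such that numbering from this end puts the double bond at C-3 rather than C-5.
This places the double bond between C-3 and C-4; an ethyl group at C-5; a fluoro group at C-1.
The substituents are ordered alphabetically, ignoring any di-/tri- multipliers.
Assembling the pieces gives 5-ethyl-1-fluorooct-3-ene.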